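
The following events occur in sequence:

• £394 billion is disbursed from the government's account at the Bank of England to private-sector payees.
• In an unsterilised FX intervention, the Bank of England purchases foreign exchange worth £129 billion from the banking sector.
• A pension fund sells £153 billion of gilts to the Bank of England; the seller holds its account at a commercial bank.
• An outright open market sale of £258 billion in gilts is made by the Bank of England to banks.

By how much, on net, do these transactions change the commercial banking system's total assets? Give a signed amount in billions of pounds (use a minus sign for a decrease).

Bank of England balance sheet:
  Assets:      Securities −£105B, Foreign assets +£129B
  Liabilities: Bank reserves +£418B, Government deposits −£394B
Commercial banking system:
  Assets:      Reserves at CB +£418B, Securities +£258B, Foreign assets −£129B
  Liabilities: Checkable deposits +£547B
Change in total bank assets = +£547 billion.

+£547 billion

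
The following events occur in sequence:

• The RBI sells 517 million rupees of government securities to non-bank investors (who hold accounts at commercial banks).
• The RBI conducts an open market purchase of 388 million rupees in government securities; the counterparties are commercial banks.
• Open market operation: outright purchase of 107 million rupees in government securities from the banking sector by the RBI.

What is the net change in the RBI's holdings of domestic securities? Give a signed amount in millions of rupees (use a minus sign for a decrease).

-22 million

RBI balance sheet:
  Assets:      Securities −22M
  Liabilities: Bank reserves −22M
So the change in the RBI's holdings of domestic securities is -22 million.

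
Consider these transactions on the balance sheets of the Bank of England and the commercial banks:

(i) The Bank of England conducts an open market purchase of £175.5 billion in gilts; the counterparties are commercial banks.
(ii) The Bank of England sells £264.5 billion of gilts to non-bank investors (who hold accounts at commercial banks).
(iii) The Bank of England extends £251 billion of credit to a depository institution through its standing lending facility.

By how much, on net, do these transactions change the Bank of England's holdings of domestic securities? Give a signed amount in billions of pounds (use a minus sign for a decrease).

OMO purchase (from banks) £175.5 billion: securities added to the Bank of England's portfolio → +£175.5B.
Asset sale (to non-banks) £264.5 billion: securities removed from the Bank of England's portfolio → −£264.5B.
Discount-window loan £251 billion: the Bank of England's securities portfolio is untouched → 0.
Net: 175.5 − 264.5 + 0 = -£89 billion.

-£89 billion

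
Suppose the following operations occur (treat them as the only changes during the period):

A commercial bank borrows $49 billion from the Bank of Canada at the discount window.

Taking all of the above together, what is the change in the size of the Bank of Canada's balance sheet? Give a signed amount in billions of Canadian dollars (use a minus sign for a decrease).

+$49 billion

Bank of Canada balance sheet:
  Assets:      Loans to banks +$49B
  Liabilities: Bank reserves +$49B
Change in total Bank of Canada assets = +$49 billion.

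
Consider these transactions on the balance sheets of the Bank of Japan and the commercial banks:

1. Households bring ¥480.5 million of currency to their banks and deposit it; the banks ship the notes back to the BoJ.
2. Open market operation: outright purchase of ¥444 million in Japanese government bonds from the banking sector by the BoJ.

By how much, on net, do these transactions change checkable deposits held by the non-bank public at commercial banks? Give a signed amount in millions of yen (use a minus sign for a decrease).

Currency deposit ¥480.5 million: non-bank counterparties' bank balances rise → +¥480.5M.
OMO purchase (from banks) ¥444 million: the counterparty is a bank, so public deposits are unchanged → 0.
Net: 480.5 + 0 = +¥480.5 million.

+¥480.5 million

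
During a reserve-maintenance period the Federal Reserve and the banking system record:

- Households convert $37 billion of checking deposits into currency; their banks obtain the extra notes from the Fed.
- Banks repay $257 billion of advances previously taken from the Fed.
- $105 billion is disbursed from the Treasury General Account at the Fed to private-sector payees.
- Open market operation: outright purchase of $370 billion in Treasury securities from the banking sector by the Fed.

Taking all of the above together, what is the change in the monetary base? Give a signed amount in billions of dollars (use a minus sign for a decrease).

+$218 billion

Currency withdrawal $37 billion: just a shift between currency and reserves — both are base money → 0.
Discount-window repayment $257 billion: Fed balance sheet contracts → −$257B.
Government spending $105 billion: a non-base liability converts back to reserves → +$105B.
OMO purchase (from banks) $370 billion: Fed balance sheet expands → +$370B.
Net: 0 − 257 + 105 + 370 = +$218 billion.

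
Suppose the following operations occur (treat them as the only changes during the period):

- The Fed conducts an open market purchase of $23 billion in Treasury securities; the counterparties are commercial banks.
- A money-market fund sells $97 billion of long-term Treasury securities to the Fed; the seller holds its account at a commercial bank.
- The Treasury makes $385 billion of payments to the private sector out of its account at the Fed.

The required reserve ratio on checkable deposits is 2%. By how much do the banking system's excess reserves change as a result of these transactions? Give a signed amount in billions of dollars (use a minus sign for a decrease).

+$495.36 billion

OMO purchase (from banks) $23 billion: reserves +$23B, deposits 0.
Asset purchase (from non-banks) $97 billion: reserves +$97B, deposits +$97B.
Government spending $385 billion: reserves +$385B, deposits +$385B.
Totals: Δreserves = +$505B, Δdeposits = +$482B.
Δrequired reserves = 2% × +$482B = +$9.64B.
Δexcess reserves = Δreserves − Δrequired = +$505B − (+$9.64B) = +$495.36 billion.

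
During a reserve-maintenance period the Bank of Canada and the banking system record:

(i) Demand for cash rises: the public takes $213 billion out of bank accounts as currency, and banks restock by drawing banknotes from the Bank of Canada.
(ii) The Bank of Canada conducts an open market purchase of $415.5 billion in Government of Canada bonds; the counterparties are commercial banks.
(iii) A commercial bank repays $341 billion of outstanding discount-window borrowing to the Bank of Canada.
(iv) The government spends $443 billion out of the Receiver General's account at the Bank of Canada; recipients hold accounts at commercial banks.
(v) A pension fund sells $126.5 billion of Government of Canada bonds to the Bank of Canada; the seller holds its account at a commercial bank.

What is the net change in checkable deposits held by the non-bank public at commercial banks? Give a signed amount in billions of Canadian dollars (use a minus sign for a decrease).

Currency withdrawal $213 billion: non-bank counterparties' bank balances fall → −$213B.
OMO purchase (from banks) $415.5 billion: the counterparty is a bank, so public deposits are unchanged → 0.
Discount-window repayment $341 billion: the counterparty is a bank, so public deposits are unchanged → 0.
Government spending $443 billion: non-bank counterparties' bank balances rise → +$443B.
Asset purchase (from non-banks) $126.5 billion: non-bank counterparties' bank balances rise → +$126.5B.
Net: −213 + 0 + 0 + 443 + 126.5 = +$356.5 billion.

+$356.5 billion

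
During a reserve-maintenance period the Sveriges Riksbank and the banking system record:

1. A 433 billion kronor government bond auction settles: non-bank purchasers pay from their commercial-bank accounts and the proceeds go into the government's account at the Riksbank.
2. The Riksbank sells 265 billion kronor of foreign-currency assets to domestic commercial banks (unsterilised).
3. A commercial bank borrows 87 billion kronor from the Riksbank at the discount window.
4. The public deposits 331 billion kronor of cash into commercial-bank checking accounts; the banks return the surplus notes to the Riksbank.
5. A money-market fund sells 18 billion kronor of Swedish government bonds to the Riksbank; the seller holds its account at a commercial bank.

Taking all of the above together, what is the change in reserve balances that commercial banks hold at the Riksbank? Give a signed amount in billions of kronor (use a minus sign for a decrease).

Government account inflow 433 billion kronor: funds move from bank reserves into the government account → −433B.
FX sale 265 billion kronor: the buying banks pay out of their reserve balances → −265B.
Discount-window loan 87 billion kronor: the loan is credited to the bank's reserve account → +87B.
Currency deposit 331 billion kronor: returned notes are swapped for reserve credit → +331B.
Asset purchase (from non-banks) 18 billion kronor: the Riksbank pays by crediting reserve accounts → +18B.
Net: −433 − 265 + 87 + 331 + 18 = -262 billion.

-262 billion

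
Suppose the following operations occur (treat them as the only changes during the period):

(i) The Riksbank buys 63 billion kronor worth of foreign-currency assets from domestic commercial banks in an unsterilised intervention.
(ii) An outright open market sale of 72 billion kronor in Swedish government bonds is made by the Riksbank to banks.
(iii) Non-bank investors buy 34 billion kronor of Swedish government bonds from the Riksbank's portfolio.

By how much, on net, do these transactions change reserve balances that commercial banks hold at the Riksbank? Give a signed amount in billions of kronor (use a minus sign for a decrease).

Riksbank balance sheet:
  Assets:      Securities −106B, Foreign assets +63B
  Liabilities: Bank reserves −43B
So the change in reserve balances that commercial banks hold at the Riksbank is -43 billion.

-43 billion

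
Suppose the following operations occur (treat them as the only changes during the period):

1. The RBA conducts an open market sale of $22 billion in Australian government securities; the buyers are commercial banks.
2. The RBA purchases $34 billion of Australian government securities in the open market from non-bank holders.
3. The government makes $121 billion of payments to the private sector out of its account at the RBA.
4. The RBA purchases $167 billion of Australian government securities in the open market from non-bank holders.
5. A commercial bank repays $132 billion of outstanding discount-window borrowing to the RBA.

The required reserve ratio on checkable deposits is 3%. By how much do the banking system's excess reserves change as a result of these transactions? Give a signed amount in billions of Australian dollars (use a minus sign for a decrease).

+$158.34 billion

OMO sale (to banks) $22 billion: reserves −$22B, deposits 0.
Asset purchase (from non-banks) $34 billion: reserves +$34B, deposits +$34B.
Government spending $121 billion: reserves +$121B, deposits +$121B.
Asset purchase (from non-banks) $167 billion: reserves +$167B, deposits +$167B.
Discount-window repayment $132 billion: reserves −$132B, deposits 0.
Totals: Δreserves = +$168B, Δdeposits = +$322B.
Δrequired reserves = 3% × +$322B = +$9.66B.
Δexcess reserves = Δreserves − Δrequired = +$168B − (+$9.66B) = +$158.34 billion.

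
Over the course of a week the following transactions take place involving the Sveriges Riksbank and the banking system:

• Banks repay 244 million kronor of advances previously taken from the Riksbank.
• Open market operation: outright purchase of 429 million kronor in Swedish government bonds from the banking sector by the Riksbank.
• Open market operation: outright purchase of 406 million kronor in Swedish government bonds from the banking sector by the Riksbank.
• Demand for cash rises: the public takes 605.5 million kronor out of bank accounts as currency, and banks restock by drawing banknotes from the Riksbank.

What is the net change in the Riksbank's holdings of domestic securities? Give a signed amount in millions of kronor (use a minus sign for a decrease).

Discount-window repayment 244 million kronor: the Riksbank's securities portfolio is untouched → 0.
OMO purchase (from banks) 429 million kronor: securities added to the Riksbank's portfolio → +429M.
OMO purchase (from banks) 406 million kronor: securities added to the Riksbank's portfolio → +406M.
Currency withdrawal 605.5 million kronor: the Riksbank's securities portfolio is untouched → 0.
Net: 0 + 429 + 406 + 0 = +835 million.

+835 million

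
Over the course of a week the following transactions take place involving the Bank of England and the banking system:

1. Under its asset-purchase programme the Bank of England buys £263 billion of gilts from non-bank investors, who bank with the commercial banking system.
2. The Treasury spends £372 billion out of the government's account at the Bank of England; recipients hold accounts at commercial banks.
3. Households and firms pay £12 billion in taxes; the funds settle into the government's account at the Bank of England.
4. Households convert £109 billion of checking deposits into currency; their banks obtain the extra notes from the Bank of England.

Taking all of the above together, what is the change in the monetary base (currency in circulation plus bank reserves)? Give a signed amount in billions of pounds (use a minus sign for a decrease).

+£623 billion

Asset purchase (from non-banks) £263 billion: Bank of England balance sheet expands → +£263B.
Government spending £372 billion: a non-base liability converts back to reserves → +£372B.
Government account inflow £12 billion: reserves shift to a non-base liability → −£12B.
Currency withdrawal £109 billion: just a shift between currency and reserves — both are base money → 0.
Net: 263 + 372 − 12 + 0 = +£623 billion.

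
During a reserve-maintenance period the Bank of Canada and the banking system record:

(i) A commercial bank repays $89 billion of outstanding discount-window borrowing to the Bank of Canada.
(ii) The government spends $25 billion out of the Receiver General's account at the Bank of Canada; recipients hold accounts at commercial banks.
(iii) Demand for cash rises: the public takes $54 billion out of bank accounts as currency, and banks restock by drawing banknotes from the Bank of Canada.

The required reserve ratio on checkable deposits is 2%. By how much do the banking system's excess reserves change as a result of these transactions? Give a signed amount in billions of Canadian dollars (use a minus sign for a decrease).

Discount-window repayment $89 billion: reserves −$89B, deposits 0.
Government spending $25 billion: reserves +$25B, deposits +$25B.
Currency withdrawal $54 billion: reserves −$54B, deposits −$54B.
Totals: Δreserves = −$118B, Δdeposits = −$29B.
Δrequired reserves = 2% × −$29B = −$0.58B.
Δexcess reserves = Δreserves − Δrequired = −$118B − (−$0.58B) = -$117.42 billion.

-$117.42 billion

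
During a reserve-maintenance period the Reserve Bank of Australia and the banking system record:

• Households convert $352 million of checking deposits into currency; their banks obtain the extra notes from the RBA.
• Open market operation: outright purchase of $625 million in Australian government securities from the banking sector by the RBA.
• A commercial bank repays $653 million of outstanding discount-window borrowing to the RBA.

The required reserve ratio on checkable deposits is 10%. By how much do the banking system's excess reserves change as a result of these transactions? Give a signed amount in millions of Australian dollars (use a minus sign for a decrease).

Currency withdrawal $352 million: reserves −$352M, deposits −$352M.
OMO purchase (from banks) $625 million: reserves +$625M, deposits 0.
Discount-window repayment $653 million: reserves −$653M, deposits 0.
Totals: Δreserves = −$380M, Δdeposits = −$352M.
Δrequired reserves = 10% × −$352M = −$35.2M.
Δexcess reserves = Δreserves − Δrequired = −$380M − (−$35.2M) = -$344.8 million.

-$344.8 million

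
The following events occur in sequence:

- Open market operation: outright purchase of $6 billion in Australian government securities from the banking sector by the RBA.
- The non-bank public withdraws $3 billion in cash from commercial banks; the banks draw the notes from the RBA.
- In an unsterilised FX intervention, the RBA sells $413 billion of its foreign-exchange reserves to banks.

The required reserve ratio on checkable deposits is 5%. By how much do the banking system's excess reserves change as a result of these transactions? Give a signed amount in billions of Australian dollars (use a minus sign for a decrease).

OMO purchase (from banks) $6 billion: reserves +$6B, deposits 0.
Currency withdrawal $3 billion: reserves −$3B, deposits −$3B.
FX sale $413 billion: reserves −$413B, deposits 0.
Totals: Δreserves = −$410B, Δdeposits = −$3B.
Δrequired reserves = 5% × −$3B = −$0.15B.
Δexcess reserves = Δreserves − Δrequired = −$410B − (−$0.15B) = -$409.85 billion.

-$409.85 billion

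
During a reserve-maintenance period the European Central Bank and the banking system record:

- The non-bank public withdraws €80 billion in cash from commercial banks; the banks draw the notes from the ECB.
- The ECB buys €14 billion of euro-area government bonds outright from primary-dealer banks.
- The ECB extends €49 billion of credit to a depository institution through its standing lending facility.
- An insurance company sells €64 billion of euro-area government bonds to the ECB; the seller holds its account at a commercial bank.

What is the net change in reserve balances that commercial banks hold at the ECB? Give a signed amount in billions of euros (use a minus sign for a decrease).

+€47 billion

Currency withdrawal €80 billion: banks swap reserves for currency → −€80B.
OMO purchase (from banks) €14 billion: the ECB pays by crediting reserve accounts → +€14B.
Discount-window loan €49 billion: the loan is credited to the bank's reserve account → +€49B.
Asset purchase (from non-banks) €64 billion: the ECB pays by crediting reserve accounts → +€64B.
Net: −80 + 14 + 49 + 64 = +€47 billion.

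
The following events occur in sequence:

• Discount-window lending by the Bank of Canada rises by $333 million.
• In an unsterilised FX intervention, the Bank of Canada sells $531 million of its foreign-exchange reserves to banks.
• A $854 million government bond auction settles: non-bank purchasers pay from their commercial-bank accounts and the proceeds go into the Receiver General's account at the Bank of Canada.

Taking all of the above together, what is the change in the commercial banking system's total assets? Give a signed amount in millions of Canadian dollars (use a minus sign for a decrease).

-$521 million

Discount-window loan $333 million: bank balance sheets expand → +$333M.
FX sale $531 million: just an asset swap on bank balance sheets → 0.
Government account inflow $854 million: bank balance sheets shrink → −$854M.
Net: 333 + 0 − 854 = -$521 million.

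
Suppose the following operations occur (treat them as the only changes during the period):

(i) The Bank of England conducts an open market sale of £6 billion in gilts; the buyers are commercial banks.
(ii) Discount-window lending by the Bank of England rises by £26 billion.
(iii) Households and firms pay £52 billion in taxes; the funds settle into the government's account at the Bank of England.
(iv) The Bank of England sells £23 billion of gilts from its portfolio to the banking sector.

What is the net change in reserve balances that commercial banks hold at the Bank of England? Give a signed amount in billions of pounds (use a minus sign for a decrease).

OMO sale (to banks) £6 billion: the buying banks pay out of their reserve balances → −£6B.
Discount-window loan £26 billion: the loan is credited to the bank's reserve account → +£26B.
Government account inflow £52 billion: funds move from bank reserves into the government account → −£52B.
OMO sale (to banks) £23 billion: the buying banks pay out of their reserve balances → −£23B.
Net: −6 + 26 − 52 − 23 = -£55 billion.

-£55 billion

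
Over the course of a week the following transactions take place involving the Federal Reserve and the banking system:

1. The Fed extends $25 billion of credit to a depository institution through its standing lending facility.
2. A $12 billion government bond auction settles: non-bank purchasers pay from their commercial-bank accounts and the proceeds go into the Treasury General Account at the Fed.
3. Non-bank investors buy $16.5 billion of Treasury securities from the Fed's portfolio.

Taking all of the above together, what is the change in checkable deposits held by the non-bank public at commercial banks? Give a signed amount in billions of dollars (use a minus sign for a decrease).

Discount-window loan $25 billion: the counterparty is a bank, so public deposits are unchanged → 0.
Government account inflow $12 billion: non-bank counterparties' bank balances fall → −$12B.
Asset sale (to non-banks) $16.5 billion: non-bank counterparties' bank balances fall → −$16.5B.
Net: 0 − 12 − 16.5 = -$28.5 billion.

-$28.5 billion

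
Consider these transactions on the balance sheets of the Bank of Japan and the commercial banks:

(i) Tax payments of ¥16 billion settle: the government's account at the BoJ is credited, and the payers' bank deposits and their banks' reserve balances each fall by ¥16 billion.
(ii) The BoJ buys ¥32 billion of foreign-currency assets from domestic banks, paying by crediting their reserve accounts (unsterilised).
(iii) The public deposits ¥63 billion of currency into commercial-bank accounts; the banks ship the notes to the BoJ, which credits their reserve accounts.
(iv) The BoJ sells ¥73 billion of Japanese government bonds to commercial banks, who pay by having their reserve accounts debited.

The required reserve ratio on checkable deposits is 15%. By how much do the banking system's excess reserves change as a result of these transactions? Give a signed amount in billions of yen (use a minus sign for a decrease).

-¥1.05 billion

Government account inflow ¥16 billion: reserves −¥16B, deposits −¥16B.
FX purchase ¥32 billion: reserves +¥32B, deposits 0.
Currency deposit ¥63 billion: reserves +¥63B, deposits +¥63B.
OMO sale (to banks) ¥73 billion: reserves −¥73B, deposits 0.
Totals: Δreserves = +¥6B, Δdeposits = +¥47B.
Δrequired reserves = 15% × +¥47B = +¥7.05B.
Δexcess reserves = Δreserves − Δrequired = +¥6B − (+¥7.05B) = -¥1.05 billion.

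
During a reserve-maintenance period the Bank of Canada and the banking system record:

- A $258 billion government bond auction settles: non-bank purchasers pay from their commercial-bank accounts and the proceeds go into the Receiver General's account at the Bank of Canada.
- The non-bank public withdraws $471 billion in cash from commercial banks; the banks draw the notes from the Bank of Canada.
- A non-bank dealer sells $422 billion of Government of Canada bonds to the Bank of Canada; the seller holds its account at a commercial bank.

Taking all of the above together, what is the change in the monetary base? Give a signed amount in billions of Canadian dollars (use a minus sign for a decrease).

+$164 billion

Government account inflow $258 billion: reserves shift to a non-base liability → −$258B.
Currency withdrawal $471 billion: just a shift between currency and reserves — both are base money → 0.
Asset purchase (from non-banks) $422 billion: Bank of Canada balance sheet expands → +$422B.
Net: −258 + 0 + 422 = +$164 billion.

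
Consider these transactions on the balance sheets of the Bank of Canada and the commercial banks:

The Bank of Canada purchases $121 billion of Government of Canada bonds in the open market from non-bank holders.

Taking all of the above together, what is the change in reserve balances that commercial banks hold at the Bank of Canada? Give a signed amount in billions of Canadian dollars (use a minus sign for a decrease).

Asset purchase (from non-banks) $121 billion: the Bank of Canada pays by crediting reserve accounts → +$121B.

+$121 billion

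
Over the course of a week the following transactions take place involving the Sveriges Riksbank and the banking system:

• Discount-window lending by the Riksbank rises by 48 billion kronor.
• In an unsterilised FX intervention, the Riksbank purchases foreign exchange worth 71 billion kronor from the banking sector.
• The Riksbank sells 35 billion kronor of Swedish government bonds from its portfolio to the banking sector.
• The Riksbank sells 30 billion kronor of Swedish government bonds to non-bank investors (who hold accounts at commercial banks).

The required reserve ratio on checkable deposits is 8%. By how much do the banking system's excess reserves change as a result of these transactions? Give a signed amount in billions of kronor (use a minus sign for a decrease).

+56.4 billion

Discount-window loan 48 billion kronor: reserves +48B, deposits 0.
FX purchase 71 billion kronor: reserves +71B, deposits 0.
OMO sale (to banks) 35 billion kronor: reserves −35B, deposits 0.
Asset sale (to non-banks) 30 billion kronor: reserves −30B, deposits −30B.
Totals: Δreserves = +54B, Δdeposits = −30B.
Δrequired reserves = 8% × −30B = −2.4B.
Δexcess reserves = Δreserves − Δrequired = +54B − (−2.4B) = +56.4 billion.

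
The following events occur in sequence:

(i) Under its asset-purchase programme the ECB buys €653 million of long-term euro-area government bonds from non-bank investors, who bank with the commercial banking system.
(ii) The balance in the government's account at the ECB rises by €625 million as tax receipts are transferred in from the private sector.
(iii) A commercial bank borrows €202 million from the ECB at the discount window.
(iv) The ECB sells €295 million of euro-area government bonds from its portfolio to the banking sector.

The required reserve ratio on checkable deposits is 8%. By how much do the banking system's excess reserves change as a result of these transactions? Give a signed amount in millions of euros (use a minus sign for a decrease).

Asset purchase (from non-banks) €653 million: reserves +€653M, deposits +€653M.
Government account inflow €625 million: reserves −€625M, deposits −€625M.
Discount-window loan €202 million: reserves +€202M, deposits 0.
OMO sale (to banks) €295 million: reserves −€295M, deposits 0.
Totals: Δreserves = −€65M, Δdeposits = +€28M.
Δrequired reserves = 8% × +€28M = +€2.24M.
Δexcess reserves = Δreserves − Δrequired = −€65M − (+€2.24M) = -€67.24 million.

-€67.24 million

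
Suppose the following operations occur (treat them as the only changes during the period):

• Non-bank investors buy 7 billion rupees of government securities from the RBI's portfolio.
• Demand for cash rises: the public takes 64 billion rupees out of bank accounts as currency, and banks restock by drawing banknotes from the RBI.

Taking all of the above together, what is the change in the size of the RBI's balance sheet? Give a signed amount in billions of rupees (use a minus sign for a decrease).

-7 billion

RBI balance sheet:
  Assets:      Securities −7B
  Liabilities: Bank reserves −71B, Currency in circulation +64B
Change in total RBI assets = -7 billion.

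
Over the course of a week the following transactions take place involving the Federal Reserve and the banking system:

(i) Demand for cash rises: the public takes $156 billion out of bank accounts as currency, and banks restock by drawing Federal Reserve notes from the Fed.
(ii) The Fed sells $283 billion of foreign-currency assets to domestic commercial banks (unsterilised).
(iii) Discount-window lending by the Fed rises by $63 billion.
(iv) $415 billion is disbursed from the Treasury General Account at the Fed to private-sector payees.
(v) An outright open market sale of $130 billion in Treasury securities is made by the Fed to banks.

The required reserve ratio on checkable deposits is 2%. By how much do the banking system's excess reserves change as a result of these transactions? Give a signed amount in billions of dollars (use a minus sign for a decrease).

-$96.18 billion

Currency withdrawal $156 billion: reserves −$156B, deposits −$156B.
FX sale $283 billion: reserves −$283B, deposits 0.
Discount-window loan $63 billion: reserves +$63B, deposits 0.
Government spending $415 billion: reserves +$415B, deposits +$415B.
OMO sale (to banks) $130 billion: reserves −$130B, deposits 0.
Totals: Δreserves = −$91B, Δdeposits = +$259B.
Δrequired reserves = 2% × +$259B = +$5.18B.
Δexcess reserves = Δreserves − Δrequired = −$91B − (+$5.18B) = -$96.18 billion.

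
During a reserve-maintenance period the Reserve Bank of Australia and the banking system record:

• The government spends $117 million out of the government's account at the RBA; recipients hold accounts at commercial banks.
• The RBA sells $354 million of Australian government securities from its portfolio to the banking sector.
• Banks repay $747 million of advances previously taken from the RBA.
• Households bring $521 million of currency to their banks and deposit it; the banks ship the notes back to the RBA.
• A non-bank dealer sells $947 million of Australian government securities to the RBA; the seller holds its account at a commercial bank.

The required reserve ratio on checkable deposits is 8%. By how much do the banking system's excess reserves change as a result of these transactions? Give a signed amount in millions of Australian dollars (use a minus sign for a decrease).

+$357.2 million

Government spending $117 million: reserves +$117M, deposits +$117M.
OMO sale (to banks) $354 million: reserves −$354M, deposits 0.
Discount-window repayment $747 million: reserves −$747M, deposits 0.
Currency deposit $521 million: reserves +$521M, deposits +$521M.
Asset purchase (from non-banks) $947 million: reserves +$947M, deposits +$947M.
Totals: Δreserves = +$484M, Δdeposits = +$1585M.
Δrequired reserves = 8% × +$1585M = +$126.8M.
Δexcess reserves = Δreserves − Δrequired = +$484M − (+$126.8M) = +$357.2 million.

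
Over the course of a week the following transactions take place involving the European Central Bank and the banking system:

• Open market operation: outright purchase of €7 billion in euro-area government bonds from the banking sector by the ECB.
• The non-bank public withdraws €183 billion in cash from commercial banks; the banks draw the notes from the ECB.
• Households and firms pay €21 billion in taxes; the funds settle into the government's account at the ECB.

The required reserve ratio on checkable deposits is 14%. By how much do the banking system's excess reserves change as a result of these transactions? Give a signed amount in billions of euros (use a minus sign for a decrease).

-€168.44 billion

OMO purchase (from banks) €7 billion: reserves +€7B, deposits 0.
Currency withdrawal €183 billion: reserves −€183B, deposits −€183B.
Government account inflow €21 billion: reserves −€21B, deposits −€21B.
Totals: Δreserves = −€197B, Δdeposits = −€204B.
Δrequired reserves = 14% × −€204B = −€28.56B.
Δexcess reserves = Δreserves − Δrequired = −€197B − (−€28.56B) = -€168.44 billion.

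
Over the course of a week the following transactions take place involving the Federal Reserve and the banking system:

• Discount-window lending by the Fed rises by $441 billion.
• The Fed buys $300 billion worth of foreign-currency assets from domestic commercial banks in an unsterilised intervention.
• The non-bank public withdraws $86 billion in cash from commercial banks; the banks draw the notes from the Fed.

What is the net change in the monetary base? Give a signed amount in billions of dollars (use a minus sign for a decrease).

+$741 billion

Fed balance sheet:
  Assets:      Loans to banks +$441B, Foreign assets +$300B
  Liabilities: Bank reserves +$655B, Currency in circulation +$86B
Monetary base = currency + reserves: +$86B + (+$655B) = +$741 billion.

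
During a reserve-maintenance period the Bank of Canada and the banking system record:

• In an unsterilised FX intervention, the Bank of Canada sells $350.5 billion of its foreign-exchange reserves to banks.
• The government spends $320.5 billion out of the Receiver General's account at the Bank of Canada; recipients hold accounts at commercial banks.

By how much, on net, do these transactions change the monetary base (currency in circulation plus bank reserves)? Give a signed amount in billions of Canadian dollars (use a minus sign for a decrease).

FX sale $350.5 billion: Bank of Canada balance sheet contracts → −$350.5B.
Government spending $320.5 billion: a non-base liability converts back to reserves → +$320.5B.
Net: −350.5 + 320.5 = -$30 billion.

-$30 billion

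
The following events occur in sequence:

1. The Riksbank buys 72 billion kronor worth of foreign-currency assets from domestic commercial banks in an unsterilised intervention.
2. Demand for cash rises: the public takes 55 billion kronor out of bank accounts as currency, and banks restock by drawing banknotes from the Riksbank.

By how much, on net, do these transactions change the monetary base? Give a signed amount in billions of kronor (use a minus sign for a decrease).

+72 billion

Riksbank balance sheet:
  Assets:      Foreign assets +72B
  Liabilities: Bank reserves +17B, Currency in circulation +55B
Commercial banking system:
  Assets:      Reserves at CB +17B, Foreign assets −72B
  Liabilities: Checkable deposits −55B
Monetary base = currency + reserves: +55B + (+17B) = +72 billion.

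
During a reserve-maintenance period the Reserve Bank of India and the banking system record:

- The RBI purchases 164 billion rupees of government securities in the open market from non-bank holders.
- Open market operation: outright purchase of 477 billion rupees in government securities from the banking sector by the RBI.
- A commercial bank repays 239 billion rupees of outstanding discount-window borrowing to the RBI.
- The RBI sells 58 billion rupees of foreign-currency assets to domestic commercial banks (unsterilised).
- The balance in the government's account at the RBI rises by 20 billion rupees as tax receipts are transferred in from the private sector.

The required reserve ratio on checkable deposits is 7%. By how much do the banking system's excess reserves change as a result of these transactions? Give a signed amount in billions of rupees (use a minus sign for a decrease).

+313.92 billion

Asset purchase (from non-banks) 164 billion rupees: reserves +164B, deposits +164B.
OMO purchase (from banks) 477 billion rupees: reserves +477B, deposits 0.
Discount-window repayment 239 billion rupees: reserves −239B, deposits 0.
FX sale 58 billion rupees: reserves −58B, deposits 0.
Government account inflow 20 billion rupees: reserves −20B, deposits −20B.
Totals: Δreserves = +324B, Δdeposits = +144B.
Δrequired reserves = 7% × +144B = +10.08B.
Δexcess reserves = Δreserves − Δrequired = +324B − (+10.08B) = +313.92 billion.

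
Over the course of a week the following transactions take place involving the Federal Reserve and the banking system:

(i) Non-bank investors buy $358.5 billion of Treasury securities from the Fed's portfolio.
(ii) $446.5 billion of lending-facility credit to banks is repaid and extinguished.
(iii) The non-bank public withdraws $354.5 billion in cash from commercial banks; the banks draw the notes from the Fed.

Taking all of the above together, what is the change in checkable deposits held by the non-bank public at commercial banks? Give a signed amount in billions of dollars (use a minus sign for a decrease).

Asset sale (to non-banks) $358.5 billion: non-bank counterparties' bank balances fall → −$358.5B.
Discount-window repayment $446.5 billion: the counterparty is a bank, so public deposits are unchanged → 0.
Currency withdrawal $354.5 billion: non-bank counterparties' bank balances fall → −$354.5B.
Net: −358.5 + 0 − 354.5 = -$713 billion.

-$713 billion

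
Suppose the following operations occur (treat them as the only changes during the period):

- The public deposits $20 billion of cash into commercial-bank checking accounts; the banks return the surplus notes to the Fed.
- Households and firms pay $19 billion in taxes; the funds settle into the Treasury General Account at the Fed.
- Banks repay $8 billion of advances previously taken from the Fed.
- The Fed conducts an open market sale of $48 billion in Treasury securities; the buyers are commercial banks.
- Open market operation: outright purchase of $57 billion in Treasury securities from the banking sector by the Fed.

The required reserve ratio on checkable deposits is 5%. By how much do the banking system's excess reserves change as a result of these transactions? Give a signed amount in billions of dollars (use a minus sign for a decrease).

Currency deposit $20 billion: reserves +$20B, deposits +$20B.
Government account inflow $19 billion: reserves −$19B, deposits −$19B.
Discount-window repayment $8 billion: reserves −$8B, deposits 0.
OMO sale (to banks) $48 billion: reserves −$48B, deposits 0.
OMO purchase (from banks) $57 billion: reserves +$57B, deposits 0.
Totals: Δreserves = +$2B, Δdeposits = +$1B.
Δrequired reserves = 5% × +$1B = +$0.05B.
Δexcess reserves = Δreserves − Δrequired = +$2B − (+$0.05B) = +$1.95 billion.

+$1.95 billion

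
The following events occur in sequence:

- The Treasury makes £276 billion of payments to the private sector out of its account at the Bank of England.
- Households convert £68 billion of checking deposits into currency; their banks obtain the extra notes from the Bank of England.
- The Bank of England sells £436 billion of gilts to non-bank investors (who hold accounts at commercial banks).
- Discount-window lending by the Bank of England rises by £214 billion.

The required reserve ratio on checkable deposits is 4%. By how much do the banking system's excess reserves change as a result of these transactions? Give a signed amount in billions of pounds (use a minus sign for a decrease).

Government spending £276 billion: reserves +£276B, deposits +£276B.
Currency withdrawal £68 billion: reserves −£68B, deposits −£68B.
Asset sale (to non-banks) £436 billion: reserves −£436B, deposits −£436B.
Discount-window loan £214 billion: reserves +£214B, deposits 0.
Totals: Δreserves = −£14B, Δdeposits = −£228B.
Δrequired reserves = 4% × −£228B = −£9.12B.
Δexcess reserves = Δreserves − Δrequired = −£14B − (−£9.12B) = -£4.88 billion.

-£4.88 billion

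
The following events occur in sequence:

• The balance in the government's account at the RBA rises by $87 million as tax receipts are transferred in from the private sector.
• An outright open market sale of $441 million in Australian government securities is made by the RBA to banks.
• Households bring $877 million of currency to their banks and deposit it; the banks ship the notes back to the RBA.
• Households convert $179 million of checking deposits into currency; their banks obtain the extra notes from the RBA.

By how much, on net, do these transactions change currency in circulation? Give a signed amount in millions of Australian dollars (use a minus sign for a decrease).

-$698 million

RBA balance sheet:
  Assets:      Securities −$441M
  Liabilities: Bank reserves +$170M, Currency in circulation −$698M, Government deposits +$87M
So the change in currency in circulation is -$698 million.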